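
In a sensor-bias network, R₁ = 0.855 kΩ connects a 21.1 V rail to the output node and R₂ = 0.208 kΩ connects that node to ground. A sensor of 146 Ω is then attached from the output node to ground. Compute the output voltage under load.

The load sits in parallel with R₂: R₂‖R_L = (208 × 146) / (208 + 146) = 85.79 Ω.
V_out = 21.1 × 85.79 / (855 + 85.79) = 21.1 × 85.79/940.8 = 1.92 V.

V_out ≈ 1.92 V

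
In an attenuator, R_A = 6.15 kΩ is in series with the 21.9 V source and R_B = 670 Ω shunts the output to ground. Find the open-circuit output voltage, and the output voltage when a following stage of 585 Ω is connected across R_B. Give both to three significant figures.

Unloaded: 2.15 V; loaded: 1.06 V

Open-circuit: V = 21.9 × 670/(6150 + 670) = 2.15 V.
With the load, R_B becomes R_B‖R_L = 312.3 Ω, so V = 21.9 × 312.3/6462 = 1.06 V.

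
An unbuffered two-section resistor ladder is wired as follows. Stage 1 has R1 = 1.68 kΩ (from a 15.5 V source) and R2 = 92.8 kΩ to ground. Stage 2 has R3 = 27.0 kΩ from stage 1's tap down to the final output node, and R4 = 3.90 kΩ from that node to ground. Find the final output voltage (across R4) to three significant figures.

V_out ≈ 1.82 V

Stage 2 presents R3+R4 = 30.90 kΩ as a load on stage 1's tap.
Stage 1's lower leg becomes R2‖(R3+R4) = 23.18 kΩ, so V_mid = 15.5 × 23.18/24.86 = 14.45 V.
Stage 2 is itself unloaded: V_out = V_mid × R4/(R3+R4) = 14.45 × 3.90/30.90 = 1.82 V.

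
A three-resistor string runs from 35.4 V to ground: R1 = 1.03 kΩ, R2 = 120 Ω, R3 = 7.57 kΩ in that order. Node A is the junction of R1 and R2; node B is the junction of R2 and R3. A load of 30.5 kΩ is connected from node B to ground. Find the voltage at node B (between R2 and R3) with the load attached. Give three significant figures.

At node B, R3 is in parallel with the load: R3‖R_L = 6065 Ω.
Below node A the resistance is R2 + (R3‖R_L) = 6185 Ω, so V_A = 35.4 × 6185/7215 = 30.35 V.
Then V_B = V_A × (R3‖R_L)/(R2 + R3‖R_L) = 30.35 × 6065/6185 = 29.8 V.

V ≈ 29.8 V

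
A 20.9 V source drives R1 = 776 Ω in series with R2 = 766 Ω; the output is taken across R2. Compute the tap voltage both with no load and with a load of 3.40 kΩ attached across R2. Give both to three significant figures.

Unloaded: 10.4 V; loaded: 9.32 V

Open-circuit: V = 20.9 × 766/(776 + 766) = 10.4 V.
With the load, R2 becomes R2‖R_L = 625.2 Ω, so V = 20.9 × 625.2/1401 = 9.32 V.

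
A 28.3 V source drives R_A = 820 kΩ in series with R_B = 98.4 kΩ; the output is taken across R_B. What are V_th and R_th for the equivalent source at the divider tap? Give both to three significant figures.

V_th = 3.03 V, R_th = 87.9 kΩ

V_th is the open-circuit tap voltage: 28.3 × 98.4/(820 + 98.4) = 3.03 V.
With the supply zeroed, R_A and R_B appear in parallel from the tap: R_th = R_A‖R_B = (820 × 98.4)/918.4 = 87.9 kΩ.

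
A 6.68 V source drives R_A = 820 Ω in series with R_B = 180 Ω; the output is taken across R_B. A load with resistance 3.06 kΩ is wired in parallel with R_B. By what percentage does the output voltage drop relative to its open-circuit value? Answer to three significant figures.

The divider's output (Thévenin) resistance is R_A‖R_B = 147.6 Ω.
Fractional drop under load = R_th/(R_th + R_L) = 147.6 / (147.6 + 3060) = 0.04602.
So the output falls by 4.60 %.

4.60 %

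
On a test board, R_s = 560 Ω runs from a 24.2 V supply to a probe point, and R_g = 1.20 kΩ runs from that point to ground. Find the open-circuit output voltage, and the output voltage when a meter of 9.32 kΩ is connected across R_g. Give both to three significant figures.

Unloaded: 16.5 V; loaded: 15.9 V

Open-circuit: V = 24.2 × 1200/(560 + 1200) = 16.5 V.
With the load, R_g becomes R_g‖R_L = 1063 Ω, so V = 24.2 × 1063/1623 = 15.9 V.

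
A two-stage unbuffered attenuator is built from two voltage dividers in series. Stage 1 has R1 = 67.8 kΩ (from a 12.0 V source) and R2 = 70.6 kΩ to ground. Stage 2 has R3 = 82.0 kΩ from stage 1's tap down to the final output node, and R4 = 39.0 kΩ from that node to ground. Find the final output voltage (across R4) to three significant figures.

V_out ≈ 1.53 V

Stage 2 presents R3+R4 = 121.0 kΩ as a load on stage 1's tap.
Stage 1's lower leg becomes R2‖(R3+R4) = 44.59 kΩ, so V_mid = 12.0 × 44.59/112.4 = 4.761 V.
Stage 2 is itself unloaded: V_out = V_mid × R4/(R3+R4) = 4.761 × 39.0/121.0 = 1.53 V.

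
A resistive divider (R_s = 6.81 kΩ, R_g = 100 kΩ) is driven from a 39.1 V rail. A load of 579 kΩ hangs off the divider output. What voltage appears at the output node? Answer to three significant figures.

The load sits in parallel with R_g: R_g‖R_L = (100 × 579) / (100 + 579) = 85.27 kΩ.
V_out = 39.1 × 85.27 / (6.81 + 85.27) = 39.1 × 85.27/92.08 = 36.2 V.

V_out ≈ 36.2 V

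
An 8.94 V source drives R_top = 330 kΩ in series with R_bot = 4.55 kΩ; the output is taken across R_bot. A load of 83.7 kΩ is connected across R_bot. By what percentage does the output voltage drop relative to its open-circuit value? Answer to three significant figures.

5.09 %

The divider's output (Thévenin) resistance is R_top‖R_bot = 4.488 kΩ.
Fractional drop under load = R_th/(R_th + R_L) = 4.488 / (4.488 + 83.7) = 0.05089.
So the output falls by 5.09 %.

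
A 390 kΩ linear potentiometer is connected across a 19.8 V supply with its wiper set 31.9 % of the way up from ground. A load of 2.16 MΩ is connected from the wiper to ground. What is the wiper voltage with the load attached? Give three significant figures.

The wiper splits the pot into (1−α)R = 265.6 kΩ above and αR = 124.4 kΩ below.
Lower section ‖ load = 117.6 kΩ.
V_wiper = 19.8 × 117.6/(265.6 + 117.6) = 6.08 V.

V ≈ 6.08 V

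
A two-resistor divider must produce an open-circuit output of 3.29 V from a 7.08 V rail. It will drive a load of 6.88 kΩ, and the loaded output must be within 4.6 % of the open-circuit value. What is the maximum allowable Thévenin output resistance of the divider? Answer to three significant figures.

R_th ≤ 332 Ω

Loading drop = R_th/(R_th + R_L) ≤ 0.0460, so R_th ≤ R_L · ε/(1−ε) = 6.88 kΩ × 0.0460/0.9540 = 332 Ω.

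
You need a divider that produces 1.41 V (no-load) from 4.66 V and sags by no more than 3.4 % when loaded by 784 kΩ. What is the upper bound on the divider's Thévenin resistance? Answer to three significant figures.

R_th ≤ 27.6 kΩ

Loading drop = R_th/(R_th + R_L) ≤ 0.0340, so R_th ≤ R_L · ε/(1−ε) = 784 kΩ × 0.0340/0.9660 = 27.6 kΩ.
(Any R1, R2 with R2/(R1+R2) = 0.303 and R1‖R2 ≤ 27.6 kΩ will meet the spec.)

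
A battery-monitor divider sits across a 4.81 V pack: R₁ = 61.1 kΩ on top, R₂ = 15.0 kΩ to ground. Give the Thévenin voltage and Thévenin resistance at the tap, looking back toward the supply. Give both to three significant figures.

V_th = 0.948 V, R_th = 12.0 kΩ

V_th is the open-circuit tap voltage: 4.81 × 15.0/(61.1 + 15.0) = 0.948 V.
With the supply zeroed, R₁ and R₂ appear in parallel from the tap: R_th = R₁‖R₂ = (61.1 × 15.0)/76.10 = 12.0 kΩ.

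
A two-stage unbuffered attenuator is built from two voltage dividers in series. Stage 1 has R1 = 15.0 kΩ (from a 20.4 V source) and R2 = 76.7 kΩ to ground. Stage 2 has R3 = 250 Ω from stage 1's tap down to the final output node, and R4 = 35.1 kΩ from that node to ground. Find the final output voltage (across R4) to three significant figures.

Stage 2 presents R3+R4 = 35350 Ω as a load on stage 1's tap.
Stage 1's lower leg becomes R2‖(R3+R4) = 24200 Ω, so V_mid = 20.4 × 24200/39200 = 12.59 V.
Stage 2 is itself unloaded: V_out = V_mid × R4/(R3+R4) = 12.59 × 35100/35350 = 12.5 V.

V_out ≈ 12.5 V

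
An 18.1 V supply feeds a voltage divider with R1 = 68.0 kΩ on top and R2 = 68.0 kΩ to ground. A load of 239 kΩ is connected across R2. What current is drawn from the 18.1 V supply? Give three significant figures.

R2‖R_L = 52.94 kΩ, so the source sees R1 + R2‖R_L = 120.9 kΩ.
I = 18.1 V / 120.9 kΩ = 0.150 mA.

I ≈ 0.150 mA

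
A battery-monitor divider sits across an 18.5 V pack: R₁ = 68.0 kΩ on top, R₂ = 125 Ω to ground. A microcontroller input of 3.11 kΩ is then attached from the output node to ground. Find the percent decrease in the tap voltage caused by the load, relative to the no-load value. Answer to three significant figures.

The divider's output (Thévenin) resistance is R₁‖R₂ = 124.8 Ω.
Fractional drop under load = R_th/(R_th + R_L) = 124.8 / (124.8 + 3110) = 0.03857.
So the output falls by 3.86 %.

3.86 %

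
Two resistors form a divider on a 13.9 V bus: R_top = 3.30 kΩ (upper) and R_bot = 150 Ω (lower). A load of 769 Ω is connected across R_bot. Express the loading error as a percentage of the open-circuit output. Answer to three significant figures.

15.7 %

The divider's output (Thévenin) resistance is R_top‖R_bot = 143.5 Ω.
Fractional drop under load = R_th/(R_th + R_L) = 143.5 / (143.5 + 769) = 0.1572.
So the output falls by 15.7 %.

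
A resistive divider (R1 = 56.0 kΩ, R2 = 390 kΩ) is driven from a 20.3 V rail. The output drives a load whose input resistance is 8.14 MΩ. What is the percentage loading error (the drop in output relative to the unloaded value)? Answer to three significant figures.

0.598 %

The divider's output (Thévenin) resistance is R1‖R2 = 48.97 kΩ.
Fractional drop under load = R_th/(R_th + R_L) = 48.97 / (48.97 + 8140) = 0.005980.
So the output falls by 0.598 %.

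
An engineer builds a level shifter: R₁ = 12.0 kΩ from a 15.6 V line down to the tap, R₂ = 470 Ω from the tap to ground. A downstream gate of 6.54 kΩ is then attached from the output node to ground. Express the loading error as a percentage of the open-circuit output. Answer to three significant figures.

The divider's output (Thévenin) resistance is R₁‖R₂ = 452.3 Ω.
Fractional drop under load = R_th/(R_th + R_L) = 452.3 / (452.3 + 6540) = 0.06468.
So the output falls by 6.47 %.

6.47 %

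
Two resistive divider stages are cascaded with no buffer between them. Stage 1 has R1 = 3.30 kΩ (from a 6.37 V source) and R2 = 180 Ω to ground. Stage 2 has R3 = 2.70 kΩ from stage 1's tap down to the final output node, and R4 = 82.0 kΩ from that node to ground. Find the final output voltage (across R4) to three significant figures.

V_out ≈ 0.318 V

Stage 2 presents R3+R4 = 84700 Ω as a load on stage 1's tap.
Stage 1's lower leg becomes R2‖(R3+R4) = 179.6 Ω, so V_mid = 6.37 × 179.6/3480 = 0.3288 V.
Stage 2 is itself unloaded: V_out = V_mid × R4/(R3+R4) = 0.3288 × 82000/84700 = 0.318 V.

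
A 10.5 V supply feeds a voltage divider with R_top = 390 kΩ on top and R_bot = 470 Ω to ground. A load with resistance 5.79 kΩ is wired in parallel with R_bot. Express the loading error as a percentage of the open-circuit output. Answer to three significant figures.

The divider's output (Thévenin) resistance is R_top‖R_bot = 469.4 Ω.
Fractional drop under load = R_th/(R_th + R_L) = 469.4 / (469.4 + 5790) = 0.07500.
So the output falls by 7.50 %.

7.50 %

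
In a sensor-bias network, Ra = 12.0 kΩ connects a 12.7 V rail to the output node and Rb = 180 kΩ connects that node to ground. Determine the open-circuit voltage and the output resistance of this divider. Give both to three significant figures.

V_th is the open-circuit tap voltage: 12.7 × 180/(12.0 + 180) = 11.9 V.
With the supply zeroed, Ra and Rb appear in parallel from the tap: R_th = Ra‖Rb = (12.0 × 180)/192.0 = 11.2 kΩ.

V_th = 11.9 V, R_th = 11.2 kΩ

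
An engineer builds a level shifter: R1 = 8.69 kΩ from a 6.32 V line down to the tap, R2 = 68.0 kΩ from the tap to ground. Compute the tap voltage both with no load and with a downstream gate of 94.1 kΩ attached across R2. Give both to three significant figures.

Unloaded: 5.60 V; loaded: 5.18 V

Open-circuit: V = 6.32 × 68.0/(8.69 + 68.0) = 5.60 V.
With the load, R2 becomes R2‖R_L = 39.47 kΩ, so V = 6.32 × 39.47/48.16 = 5.18 V.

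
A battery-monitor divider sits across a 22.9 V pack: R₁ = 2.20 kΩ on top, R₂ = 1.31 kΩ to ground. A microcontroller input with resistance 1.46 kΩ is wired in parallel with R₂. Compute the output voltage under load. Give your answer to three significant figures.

V_out ≈ 5.47 V

The load sits in parallel with R₂: R₂‖R_L = (1.31 × 1.46) / (1.31 + 1.46) = 0.6905 kΩ.
V_out = 22.9 × 0.6905 / (2.20 + 0.6905) = 22.9 × 0.6905/2.890 = 5.47 V.
(Unloaded it would have been 8.55 V.)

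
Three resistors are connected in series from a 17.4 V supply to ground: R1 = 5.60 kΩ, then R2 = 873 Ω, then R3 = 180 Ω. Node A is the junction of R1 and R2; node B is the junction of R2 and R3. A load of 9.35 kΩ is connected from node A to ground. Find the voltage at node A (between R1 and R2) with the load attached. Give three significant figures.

V ≈ 2.52 V

Below node A the series string R2+R3 = 1053 Ω sits in parallel with the 9350 Ω load: 946.4 Ω.
V_A = 17.4 × 946.4/(5600 + 946.4) = 2.52 V.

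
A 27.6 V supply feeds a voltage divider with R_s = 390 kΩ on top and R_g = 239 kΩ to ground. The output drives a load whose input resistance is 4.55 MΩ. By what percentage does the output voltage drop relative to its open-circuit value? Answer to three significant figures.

3.15 %

The divider's output (Thévenin) resistance is R_s‖R_g = 148.2 kΩ.
Fractional drop under load = R_th/(R_th + R_L) = 148.2 / (148.2 + 4550) = 0.03154.
So the output falls by 3.15 %.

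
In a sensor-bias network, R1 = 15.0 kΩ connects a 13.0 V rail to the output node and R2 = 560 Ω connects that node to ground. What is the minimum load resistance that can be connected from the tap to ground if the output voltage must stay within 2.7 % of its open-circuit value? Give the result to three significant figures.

R_L(min) ≈ 19.5 kΩ

Output resistance R_th = R1‖R2 = (15000 × 560)/15560 = 539.8 Ω.
The fractional drop is R_th/(R_th + R_L); requiring this ≤ 0.0270 gives R_L ≥ R_th(1/0.0270 − 1) = 539.8 × 36.04 = 19.5 kΩ.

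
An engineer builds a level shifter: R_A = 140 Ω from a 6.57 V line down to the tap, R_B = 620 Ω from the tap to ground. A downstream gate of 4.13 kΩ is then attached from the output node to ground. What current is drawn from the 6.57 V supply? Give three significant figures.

I ≈ 9.67 mA

R_B‖R_L = 539.1 Ω, so the source sees R_A + R_B‖R_L = 679.1 Ω.
I = 6.57 V / 679.1 Ω = 9.67 mA.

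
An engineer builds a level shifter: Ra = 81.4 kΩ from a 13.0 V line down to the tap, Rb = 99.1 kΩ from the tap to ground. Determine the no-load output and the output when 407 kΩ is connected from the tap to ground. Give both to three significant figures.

Unloaded: 7.14 V; loaded: 6.43 V

Open-circuit: V = 13.0 × 99.1/(81.4 + 99.1) = 7.14 V.
With the load, Rb becomes Rb‖R_L = 79.70 kΩ, so V = 13.0 × 79.70/161.1 = 6.43 V.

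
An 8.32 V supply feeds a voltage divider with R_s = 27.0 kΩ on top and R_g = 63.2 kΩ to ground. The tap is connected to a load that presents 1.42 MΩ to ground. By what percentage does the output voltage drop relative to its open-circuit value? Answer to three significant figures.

The divider's output (Thévenin) resistance is R_s‖R_g = 18.92 kΩ.
Fractional drop under load = R_th/(R_th + R_L) = 18.92 / (18.92 + 1420) = 0.01315.
So the output falls by 1.31 %.

1.31 %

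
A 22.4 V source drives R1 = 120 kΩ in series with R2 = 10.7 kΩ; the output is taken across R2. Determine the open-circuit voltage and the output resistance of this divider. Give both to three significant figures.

V_th is the open-circuit tap voltage: 22.4 × 10.7/(120 + 10.7) = 1.83 V.
With the supply zeroed, R1 and R2 appear in parallel from the tap: R_th = R1‖R2 = (120 × 10.7)/130.7 = 9.82 kΩ.

V_th = 1.83 V, R_th = 9.82 kΩ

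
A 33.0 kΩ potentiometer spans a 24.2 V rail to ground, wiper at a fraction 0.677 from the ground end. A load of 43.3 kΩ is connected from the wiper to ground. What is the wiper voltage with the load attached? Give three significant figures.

The wiper splits the pot into (1−α)R = 10.66 kΩ above and αR = 22.34 kΩ below.
Lower section ‖ load = 14.74 kΩ.
V_wiper = 24.2 × 14.74/(10.66 + 14.74) = 14.0 V.

V ≈ 14.0 V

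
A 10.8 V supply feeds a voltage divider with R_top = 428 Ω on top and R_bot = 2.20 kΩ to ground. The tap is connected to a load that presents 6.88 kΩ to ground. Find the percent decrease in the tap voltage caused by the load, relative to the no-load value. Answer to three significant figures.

The divider's output (Thévenin) resistance is R_top‖R_bot = 358.3 Ω.
Fractional drop under load = R_th/(R_th + R_L) = 358.3 / (358.3 + 6880) = 0.04950.
So the output falls by 4.95 %.

4.95 %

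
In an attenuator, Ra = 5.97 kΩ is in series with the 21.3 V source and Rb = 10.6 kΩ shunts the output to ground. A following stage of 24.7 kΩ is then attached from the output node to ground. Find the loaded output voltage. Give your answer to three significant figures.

The load sits in parallel with Rb: Rb‖R_L = (10.6 × 24.7) / (10.6 + 24.7) = 7.417 kΩ.
V_out = 21.3 × 7.417 / (5.97 + 7.417) = 21.3 × 7.417/13.39 = 11.8 V.
(Unloaded it would have been 13.6 V.)

V_out ≈ 11.8 V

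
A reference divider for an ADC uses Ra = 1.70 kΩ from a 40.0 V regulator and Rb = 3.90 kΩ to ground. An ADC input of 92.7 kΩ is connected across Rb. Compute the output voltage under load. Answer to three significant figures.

The load sits in parallel with Rb: Rb‖R_L = (3.90 × 92.7) / (3.90 + 92.7) = 3.743 kΩ.
V_out = 40.0 × 3.743 / (1.70 + 3.743) = 40.0 × 3.743/5.443 = 27.5 V.

V_out ≈ 27.5 V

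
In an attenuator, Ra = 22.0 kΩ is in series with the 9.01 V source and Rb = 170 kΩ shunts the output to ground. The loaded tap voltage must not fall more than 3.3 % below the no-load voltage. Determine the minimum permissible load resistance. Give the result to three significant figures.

R_L(min) ≈ 571 kΩ

Output resistance R_th = Ra‖Rb = (22.0 × 170)/192.0 = 19.48 kΩ.
The fractional drop is R_th/(R_th + R_L); requiring this ≤ 0.0330 gives R_L ≥ R_th(1/0.0330 − 1) = 19.48 × 29.30 = 571 kΩ.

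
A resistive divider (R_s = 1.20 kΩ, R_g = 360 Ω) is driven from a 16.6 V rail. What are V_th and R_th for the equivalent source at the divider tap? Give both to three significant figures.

V_th = 3.83 V, R_th = 277 Ω

V_th is the open-circuit tap voltage: 16.6 × 360/(1200 + 360) = 3.83 V.
With the supply zeroed, R_s and R_g appear in parallel from the tap: R_th = R_s‖R_g = (1200 × 360)/1560 = 277 Ω.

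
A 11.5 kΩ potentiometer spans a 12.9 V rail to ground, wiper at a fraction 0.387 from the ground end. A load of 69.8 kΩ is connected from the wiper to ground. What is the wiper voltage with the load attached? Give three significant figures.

V ≈ 4.80 V

The wiper splits the pot into (1−α)R = 7.050 kΩ above and αR = 4.450 kΩ below.
Lower section ‖ load = 4.184 kΩ.
V_wiper = 12.9 × 4.184/(7.050 + 4.184) = 4.80 V.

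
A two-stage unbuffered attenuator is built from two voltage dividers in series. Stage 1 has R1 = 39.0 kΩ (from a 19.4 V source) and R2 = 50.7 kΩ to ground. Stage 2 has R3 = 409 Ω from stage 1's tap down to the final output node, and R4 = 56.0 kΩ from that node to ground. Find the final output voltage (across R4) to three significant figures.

V_out ≈ 7.83 V

Stage 2 presents R3+R4 = 56410 Ω as a load on stage 1's tap.
Stage 1's lower leg becomes R2‖(R3+R4) = 26700 Ω, so V_mid = 19.4 × 26700/65700 = 7.884 V.
Stage 2 is itself unloaded: V_out = V_mid × R4/(R3+R4) = 7.884 × 56000/56410 = 7.83 V.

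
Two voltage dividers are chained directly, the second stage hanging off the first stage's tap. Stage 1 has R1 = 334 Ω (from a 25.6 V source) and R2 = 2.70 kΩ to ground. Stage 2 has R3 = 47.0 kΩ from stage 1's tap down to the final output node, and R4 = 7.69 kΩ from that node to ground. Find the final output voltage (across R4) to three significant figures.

V_out ≈ 3.19 V

Stage 2 presents R3+R4 = 54690 Ω as a load on stage 1's tap.
Stage 1's lower leg becomes R2‖(R3+R4) = 2573 Ω, so V_mid = 25.6 × 2573/2907 = 22.66 V.
Stage 2 is itself unloaded: V_out = V_mid × R4/(R3+R4) = 22.66 × 7690/54690 = 3.19 V.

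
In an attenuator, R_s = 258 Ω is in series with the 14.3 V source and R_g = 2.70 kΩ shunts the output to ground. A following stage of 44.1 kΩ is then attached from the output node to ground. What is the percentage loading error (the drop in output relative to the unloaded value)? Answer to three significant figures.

The divider's output (Thévenin) resistance is R_s‖R_g = 235.5 Ω.
Fractional drop under load = R_th/(R_th + R_L) = 235.5 / (235.5 + 44100) = 0.005312.
So the output falls by 0.531 %.

0.531 %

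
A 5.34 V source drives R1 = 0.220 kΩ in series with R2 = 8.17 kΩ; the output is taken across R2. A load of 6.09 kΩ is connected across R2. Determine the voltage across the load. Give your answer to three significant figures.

V_out ≈ 5.02 V

The load sits in parallel with R2: R2‖R_L = (8170 × 6090) / (8170 + 6090) = 3489 Ω.
V_out = 5.34 × 3489 / (220 + 3489) = 5.34 × 3489/3709 = 5.02 V.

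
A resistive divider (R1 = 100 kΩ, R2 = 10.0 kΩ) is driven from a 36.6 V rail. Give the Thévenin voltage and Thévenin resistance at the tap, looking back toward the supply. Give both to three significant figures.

V_th is the open-circuit tap voltage: 36.6 × 10.0/(100 + 10.0) = 3.33 V.
With the supply zeroed, R1 and R2 appear in parallel from the tap: R_th = R1‖R2 = (100 × 10.0)/110.0 = 9.09 kΩ.

V_th = 3.33 V, R_th = 9.09 kΩ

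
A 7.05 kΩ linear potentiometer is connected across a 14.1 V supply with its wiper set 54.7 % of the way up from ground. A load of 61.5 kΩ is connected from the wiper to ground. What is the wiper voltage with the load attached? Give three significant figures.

V ≈ 7.50 V

The wiper splits the pot into (1−α)R = 3.194 kΩ above and αR = 3.856 kΩ below.
Lower section ‖ load = 3.629 kΩ.
V_wiper = 14.1 × 3.629/(3.194 + 3.629) = 7.50 V.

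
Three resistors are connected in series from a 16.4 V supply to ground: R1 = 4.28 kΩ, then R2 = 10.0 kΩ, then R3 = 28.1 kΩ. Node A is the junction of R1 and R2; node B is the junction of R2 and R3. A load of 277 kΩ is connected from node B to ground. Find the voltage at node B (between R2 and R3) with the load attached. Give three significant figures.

V ≈ 10.5 V

At node B, R3 is in parallel with the load: R3‖R_L = 25.51 kΩ.
Below node A the resistance is R2 + (R3‖R_L) = 35.51 kΩ, so V_A = 16.4 × 35.51/39.79 = 14.64 V.
Then V_B = V_A × (R3‖R_L)/(R2 + R3‖R_L) = 14.64 × 25.51/35.51 = 10.5 V.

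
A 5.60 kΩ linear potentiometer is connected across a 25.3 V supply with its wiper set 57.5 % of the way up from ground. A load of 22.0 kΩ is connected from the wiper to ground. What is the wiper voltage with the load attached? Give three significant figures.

V ≈ 13.7 V

The wiper splits the pot into (1−α)R = 2.380 kΩ above and αR = 3.220 kΩ below.
Lower section ‖ load = 2.809 kΩ.
V_wiper = 25.3 × 2.809/(2.380 + 2.809) = 13.7 V.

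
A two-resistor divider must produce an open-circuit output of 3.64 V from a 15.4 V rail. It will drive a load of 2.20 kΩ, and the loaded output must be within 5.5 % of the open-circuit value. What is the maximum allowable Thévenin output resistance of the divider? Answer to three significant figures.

Loading drop = R_th/(R_th + R_L) ≤ 0.0550, so R_th ≤ R_L · ε/(1−ε) = 2.20 kΩ × 0.0550/0.9450 = 128 Ω.
(Any R1, R2 with R2/(R1+R2) = 0.236 and R1‖R2 ≤ 128 Ω will meet the spec.)

R_th ≤ 128 Ω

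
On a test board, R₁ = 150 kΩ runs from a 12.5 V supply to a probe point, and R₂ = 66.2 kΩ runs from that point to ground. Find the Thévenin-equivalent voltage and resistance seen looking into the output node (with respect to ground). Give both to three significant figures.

V_th = 3.83 V, R_th = 45.9 kΩ

V_th is the open-circuit tap voltage: 12.5 × 66.2/(150 + 66.2) = 3.83 V.
With the supply zeroed, R₁ and R₂ appear in parallel from the tap: R_th = R₁‖R₂ = (150 × 66.2)/216.2 = 45.9 kΩ.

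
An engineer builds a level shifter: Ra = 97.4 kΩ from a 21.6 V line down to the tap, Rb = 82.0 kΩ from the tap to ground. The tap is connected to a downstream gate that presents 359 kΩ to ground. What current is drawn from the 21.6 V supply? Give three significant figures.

I ≈ 0.132 mA

Rb‖R_L = 66.75 kΩ, so the source sees Ra + Rb‖R_L = 164.2 kΩ.
I = 21.6 V / 164.2 kΩ = 0.132 mA.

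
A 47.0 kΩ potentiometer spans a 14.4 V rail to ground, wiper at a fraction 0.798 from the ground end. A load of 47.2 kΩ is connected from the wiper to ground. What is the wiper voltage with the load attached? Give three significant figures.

V ≈ 9.90 V

The wiper splits the pot into (1−α)R = 9.494 kΩ above and αR = 37.51 kΩ below.
Lower section ‖ load = 20.90 kΩ.
V_wiper = 14.4 × 20.90/(9.494 + 20.90) = 9.90 V.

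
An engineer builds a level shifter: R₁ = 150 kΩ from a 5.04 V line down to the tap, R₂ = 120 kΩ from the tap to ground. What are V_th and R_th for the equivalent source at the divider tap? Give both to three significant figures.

V_th = 2.24 V, R_th = 66.7 kΩ

V_th is the open-circuit tap voltage: 5.04 × 120/(150 + 120) = 2.24 V.
With the supply zeroed, R₁ and R₂ appear in parallel from the tap: R_th = R₁‖R₂ = (150 × 120)/270.0 = 66.7 kΩ.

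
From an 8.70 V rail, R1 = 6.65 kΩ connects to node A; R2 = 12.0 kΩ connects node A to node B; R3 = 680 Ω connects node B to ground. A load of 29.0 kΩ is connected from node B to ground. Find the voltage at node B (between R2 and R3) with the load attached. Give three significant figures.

V ≈ 0.299 V

At node B, R3 is in parallel with the load: R3‖R_L = 664.4 Ω.
Below node A the resistance is R2 + (R3‖R_L) = 12660 Ω, so V_A = 8.70 × 12660/19310 = 5.705 V.
Then V_B = V_A × (R3‖R_L)/(R2 + R3‖R_L) = 5.705 × 664.4/12660 = 0.299 V.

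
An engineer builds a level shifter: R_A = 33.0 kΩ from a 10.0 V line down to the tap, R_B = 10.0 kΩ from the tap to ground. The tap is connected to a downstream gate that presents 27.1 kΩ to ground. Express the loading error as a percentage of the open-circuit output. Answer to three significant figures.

22.1 %

The divider's output (Thévenin) resistance is R_A‖R_B = 7.674 kΩ.
Fractional drop under load = R_th/(R_th + R_L) = 7.674 / (7.674 + 27.1) = 0.2207.
So the output falls by 22.1 %.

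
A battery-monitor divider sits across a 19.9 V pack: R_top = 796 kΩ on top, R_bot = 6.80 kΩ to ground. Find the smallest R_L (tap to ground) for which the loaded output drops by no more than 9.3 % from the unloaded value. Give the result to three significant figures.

Output resistance R_th = R_top‖R_bot = (796 × 6.80)/802.8 = 6.742 kΩ.
The fractional drop is R_th/(R_th + R_L); requiring this ≤ 0.0930 gives R_L ≥ R_th(1/0.0930 − 1) = 6.742 × 9.753 = 65.8 kΩ.

R_L(min) ≈ 65.8 kΩ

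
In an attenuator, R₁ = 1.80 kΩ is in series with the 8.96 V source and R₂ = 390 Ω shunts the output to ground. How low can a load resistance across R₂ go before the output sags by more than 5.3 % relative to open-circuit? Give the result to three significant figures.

Output resistance R_th = R₁‖R₂ = (1800 × 390)/2190 = 320.5 Ω.
The fractional drop is R_th/(R_th + R_L); requiring this ≤ 0.0530 gives R_L ≥ R_th(1/0.0530 − 1) = 320.5 × 17.87 = 5.73 kΩ.

R_L(min) ≈ 5.73 kΩ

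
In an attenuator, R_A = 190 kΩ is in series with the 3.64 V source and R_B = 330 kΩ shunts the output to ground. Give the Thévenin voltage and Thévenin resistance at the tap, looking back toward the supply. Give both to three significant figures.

V_th = 2.31 V, R_th = 121 kΩ

V_th is the open-circuit tap voltage: 3.64 × 330/(190 + 330) = 2.31 V.
With the supply zeroed, R_A and R_B appear in parallel from the tap: R_th = R_A‖R_B = (190 × 330)/520.0 = 121 kΩ.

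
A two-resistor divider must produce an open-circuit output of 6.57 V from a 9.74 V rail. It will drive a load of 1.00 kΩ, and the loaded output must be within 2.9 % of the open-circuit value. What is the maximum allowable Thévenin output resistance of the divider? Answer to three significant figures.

R_th ≤ 29.9 Ω

Loading drop = R_th/(R_th + R_L) ≤ 0.0290, so R_th ≤ R_L · ε/(1−ε) = 1.00 kΩ × 0.0290/0.9710 = 29.9 Ω.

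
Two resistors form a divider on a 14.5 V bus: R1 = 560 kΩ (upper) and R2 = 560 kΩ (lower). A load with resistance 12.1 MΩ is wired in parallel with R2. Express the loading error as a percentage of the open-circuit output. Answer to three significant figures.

2.26 %

The divider's output (Thévenin) resistance is R1‖R2 = 280.0 kΩ.
Fractional drop under load = R_th/(R_th + R_L) = 280.0 / (280.0 + 12100) = 0.02262.
So the output falls by 2.26 %.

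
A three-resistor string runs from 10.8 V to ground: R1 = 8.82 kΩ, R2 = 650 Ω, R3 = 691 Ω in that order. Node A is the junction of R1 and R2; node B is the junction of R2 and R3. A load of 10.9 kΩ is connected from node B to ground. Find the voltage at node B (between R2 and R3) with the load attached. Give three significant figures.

At node B, R3 is in parallel with the load: R3‖R_L = 649.8 Ω.
Below node A the resistance is R2 + (R3‖R_L) = 1300 Ω, so V_A = 10.8 × 1300/10120 = 1.387 V.
Then V_B = V_A × (R3‖R_L)/(R2 + R3‖R_L) = 1.387 × 649.8/1300 = 0.693 V.

V ≈ 0.693 V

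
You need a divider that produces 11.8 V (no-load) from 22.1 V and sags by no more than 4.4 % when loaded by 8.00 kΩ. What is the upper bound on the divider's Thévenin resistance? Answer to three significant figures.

R_th ≤ 368 Ω

Loading drop = R_th/(R_th + R_L) ≤ 0.0440, so R_th ≤ R_L · ε/(1−ε) = 8.00 kΩ × 0.0440/0.9560 = 368 Ω.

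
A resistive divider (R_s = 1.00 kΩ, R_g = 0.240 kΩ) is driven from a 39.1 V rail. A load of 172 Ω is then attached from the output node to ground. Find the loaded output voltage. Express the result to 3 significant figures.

V_out ≈ 3.56 V

The load sits in parallel with R_g: R_g‖R_L = (240 × 172) / (240 + 172) = 100.2 Ω.
V_out = 39.1 × 100.2 / (1000 + 100.2) = 39.1 × 100.2/1100 = 3.56 V.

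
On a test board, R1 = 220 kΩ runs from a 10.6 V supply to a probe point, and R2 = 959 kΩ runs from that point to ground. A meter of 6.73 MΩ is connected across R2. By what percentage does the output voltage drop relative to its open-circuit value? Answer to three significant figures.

2.59 %

The divider's output (Thévenin) resistance is R1‖R2 = 178.9 kΩ.
Fractional drop under load = R_th/(R_th + R_L) = 178.9 / (178.9 + 6730) = 0.02590.
So the output falls by 2.59 %.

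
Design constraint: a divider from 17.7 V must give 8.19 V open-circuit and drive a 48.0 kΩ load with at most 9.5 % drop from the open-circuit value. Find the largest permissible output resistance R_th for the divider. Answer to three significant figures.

Loading drop = R_th/(R_th + R_L) ≤ 0.0950, so R_th ≤ R_L · ε/(1−ε) = 48.0 kΩ × 0.0950/0.9050 = 5.04 kΩ.

R_th ≤ 5.04 kΩ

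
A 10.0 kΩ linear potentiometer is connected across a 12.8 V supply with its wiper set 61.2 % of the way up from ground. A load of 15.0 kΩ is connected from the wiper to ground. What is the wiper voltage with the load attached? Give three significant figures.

The wiper splits the pot into (1−α)R = 3.880 kΩ above and αR = 6.120 kΩ below.
Lower section ‖ load = 4.347 kΩ.
V_wiper = 12.8 × 4.347/(3.880 + 4.347) = 6.76 V.

V ≈ 6.76 V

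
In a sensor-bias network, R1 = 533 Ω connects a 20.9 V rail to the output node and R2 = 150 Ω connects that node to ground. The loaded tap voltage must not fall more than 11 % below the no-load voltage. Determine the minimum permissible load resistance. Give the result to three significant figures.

Output resistance R_th = R1‖R2 = (533 × 150)/683.0 = 117.1 Ω.
The fractional drop is R_th/(R_th + R_L); requiring this ≤ 0.110 gives R_L ≥ R_th(1/0.110 − 1) = 117.1 × 8.091 = 947 Ω.

R_L(min) ≈ 947 Ω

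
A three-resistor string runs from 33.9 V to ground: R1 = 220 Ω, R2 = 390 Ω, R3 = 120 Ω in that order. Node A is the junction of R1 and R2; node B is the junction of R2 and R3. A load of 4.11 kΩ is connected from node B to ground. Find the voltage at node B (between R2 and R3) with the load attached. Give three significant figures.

V ≈ 5.44 V

At node B, R3 is in parallel with the load: R3‖R_L = 116.6 Ω.
Below node A the resistance is R2 + (R3‖R_L) = 506.6 Ω, so V_A = 33.9 × 506.6/726.6 = 23.64 V.
Then V_B = V_A × (R3‖R_L)/(R2 + R3‖R_L) = 23.64 × 116.6/506.6 = 5.44 V.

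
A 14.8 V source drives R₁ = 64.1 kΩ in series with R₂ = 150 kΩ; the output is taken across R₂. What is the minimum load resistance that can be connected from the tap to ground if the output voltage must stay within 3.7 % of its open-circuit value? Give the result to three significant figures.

R_L(min) ≈ 1.17 MΩ

Output resistance R_th = R₁‖R₂ = (64.1 × 150)/214.1 = 44.91 kΩ.
The fractional drop is R_th/(R_th + R_L); requiring this ≤ 0.0370 gives R_L ≥ R_th(1/0.0370 − 1) = 44.91 × 26.03 = 1.17 MΩ.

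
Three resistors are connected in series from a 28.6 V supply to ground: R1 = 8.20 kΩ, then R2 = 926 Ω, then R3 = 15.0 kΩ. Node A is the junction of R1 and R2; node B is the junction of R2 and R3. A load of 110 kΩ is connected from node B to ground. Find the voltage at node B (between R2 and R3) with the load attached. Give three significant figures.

V ≈ 16.9 V

At node B, R3 is in parallel with the load: R3‖R_L = 13200 Ω.
Below node A the resistance is R2 + (R3‖R_L) = 14130 Ω, so V_A = 28.6 × 14130/22330 = 18.10 V.
Then V_B = V_A × (R3‖R_L)/(R2 + R3‖R_L) = 18.10 × 13200/14130 = 16.9 V.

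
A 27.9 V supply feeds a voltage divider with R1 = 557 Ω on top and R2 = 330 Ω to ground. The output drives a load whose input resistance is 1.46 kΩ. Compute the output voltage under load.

V_out ≈ 9.09 V

The load sits in parallel with R2: R2‖R_L = (330 × 1460) / (330 + 1460) = 269.2 Ω.
V_out = 27.9 × 269.2 / (557 + 269.2) = 27.9 × 269.2/826.2 = 9.09 V.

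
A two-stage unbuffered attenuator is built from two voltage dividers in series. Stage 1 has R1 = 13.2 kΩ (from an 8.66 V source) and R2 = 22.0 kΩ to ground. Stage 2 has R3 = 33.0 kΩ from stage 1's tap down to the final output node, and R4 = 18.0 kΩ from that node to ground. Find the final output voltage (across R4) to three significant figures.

Stage 2 presents R3+R4 = 51.00 kΩ as a load on stage 1's tap.
Stage 1's lower leg becomes R2‖(R3+R4) = 15.37 kΩ, so V_mid = 8.66 × 15.37/28.57 = 4.659 V.
Stage 2 is itself unloaded: V_out = V_mid × R4/(R3+R4) = 4.659 × 18.0/51.00 = 1.64 V.

V_out ≈ 1.64 V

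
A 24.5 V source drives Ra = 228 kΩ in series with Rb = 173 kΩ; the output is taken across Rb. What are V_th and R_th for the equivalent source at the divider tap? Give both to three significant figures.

V_th = 10.6 V, R_th = 98.4 kΩ

V_th is the open-circuit tap voltage: 24.5 × 173/(228 + 173) = 10.6 V.
With the supply zeroed, Ra and Rb appear in parallel from the tap: R_th = Ra‖Rb = (228 × 173)/401.0 = 98.4 kΩ.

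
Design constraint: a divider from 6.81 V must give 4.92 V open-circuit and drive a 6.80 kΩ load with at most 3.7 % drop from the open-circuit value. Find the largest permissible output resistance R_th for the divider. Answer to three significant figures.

Loading drop = R_th/(R_th + R_L) ≤ 0.0370, so R_th ≤ R_L · ε/(1−ε) = 6.80 kΩ × 0.0370/0.9630 = 261 Ω.

R_th ≤ 261 Ω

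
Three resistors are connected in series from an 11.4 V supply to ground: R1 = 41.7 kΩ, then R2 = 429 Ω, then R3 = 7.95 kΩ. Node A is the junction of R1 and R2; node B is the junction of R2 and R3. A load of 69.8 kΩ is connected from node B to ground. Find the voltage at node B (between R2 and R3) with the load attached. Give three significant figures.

V ≈ 1.65 V

At node B, R3 is in parallel with the load: R3‖R_L = 7137 Ω.
Below node A the resistance is R2 + (R3‖R_L) = 7566 Ω, so V_A = 11.4 × 7566/49270 = 1.751 V.
Then V_B = V_A × (R3‖R_L)/(R2 + R3‖R_L) = 1.751 × 7137/7566 = 1.65 V.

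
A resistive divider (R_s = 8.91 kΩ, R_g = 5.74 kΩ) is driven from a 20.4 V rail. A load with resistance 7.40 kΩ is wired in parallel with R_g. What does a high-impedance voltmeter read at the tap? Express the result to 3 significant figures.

V_out ≈ 5.43 V

The load sits in parallel with R_g: R_g‖R_L = (5.74 × 7.40) / (5.74 + 7.40) = 3.233 kΩ.
V_out = 20.4 × 3.233 / (8.91 + 3.233) = 20.4 × 3.233/12.14 = 5.43 V.
(Unloaded it would have been 7.99 V.)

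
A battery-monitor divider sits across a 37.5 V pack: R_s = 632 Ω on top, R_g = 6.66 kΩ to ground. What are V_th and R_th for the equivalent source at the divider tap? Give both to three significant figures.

V_th = 34.2 V, R_th = 577 Ω

V_th is the open-circuit tap voltage: 37.5 × 6660/(632 + 6660) = 34.2 V.
With the supply zeroed, R_s and R_g appear in parallel from the tap: R_th = R_s‖R_g = (632 × 6660)/7292 = 577 Ω.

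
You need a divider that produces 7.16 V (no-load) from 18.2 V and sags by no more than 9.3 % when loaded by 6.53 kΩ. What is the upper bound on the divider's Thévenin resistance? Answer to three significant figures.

Loading drop = R_th/(R_th + R_L) ≤ 0.0930, so R_th ≤ R_L · ε/(1−ε) = 6.53 kΩ × 0.0930/0.9070 = 670 Ω.
(Any R1, R2 with R2/(R1+R2) = 0.393 and R1‖R2 ≤ 670 Ω will meet the spec.)

R_th ≤ 670 Ω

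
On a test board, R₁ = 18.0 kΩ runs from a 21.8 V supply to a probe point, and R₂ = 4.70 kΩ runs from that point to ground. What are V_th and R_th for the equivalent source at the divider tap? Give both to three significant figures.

V_th = 4.51 V, R_th = 3.73 kΩ

V_th is the open-circuit tap voltage: 21.8 × 4.70/(18.0 + 4.70) = 4.51 V.
With the supply zeroed, R₁ and R₂ appear in parallel from the tap: R_th = R₁‖R₂ = (18.0 × 4.70)/22.70 = 3.73 kΩ.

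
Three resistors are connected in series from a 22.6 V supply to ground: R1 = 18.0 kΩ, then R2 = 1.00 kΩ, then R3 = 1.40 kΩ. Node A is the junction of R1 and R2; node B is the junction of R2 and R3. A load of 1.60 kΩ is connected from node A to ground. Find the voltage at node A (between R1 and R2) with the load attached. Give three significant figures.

V ≈ 1.14 V

Below node A the series string R2+R3 = 2.400 kΩ sits in parallel with the 1.60 kΩ load: 0.9600 kΩ.
V_A = 22.6 × 0.9600/(18.0 + 0.9600) = 1.14 V.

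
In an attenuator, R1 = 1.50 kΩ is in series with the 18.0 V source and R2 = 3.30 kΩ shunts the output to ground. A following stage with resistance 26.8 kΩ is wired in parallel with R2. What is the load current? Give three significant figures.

R2‖R_L = 2.938 kΩ; V_out = 18.0 × 2.938/4.438 = 11.92 V.
I_L = V_out / R_L = 11.92 / 26.8 kΩ = 0.445 mA.

I_L ≈ 0.445 mA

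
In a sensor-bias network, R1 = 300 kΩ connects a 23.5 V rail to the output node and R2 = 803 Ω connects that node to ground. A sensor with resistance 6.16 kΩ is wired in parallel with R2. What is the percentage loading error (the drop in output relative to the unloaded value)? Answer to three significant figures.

The divider's output (Thévenin) resistance is R1‖R2 = 800.9 Ω.
Fractional drop under load = R_th/(R_th + R_L) = 800.9 / (800.9 + 6160) = 0.1151.
So the output falls by 11.5 %.

11.5 %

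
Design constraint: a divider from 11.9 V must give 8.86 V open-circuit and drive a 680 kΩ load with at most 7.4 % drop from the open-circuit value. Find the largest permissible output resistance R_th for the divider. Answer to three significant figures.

R_th ≤ 54.3 kΩ

Loading drop = R_th/(R_th + R_L) ≤ 0.0740, so R_th ≤ R_L · ε/(1−ε) = 680 kΩ × 0.0740/0.9260 = 54.3 kΩ.
(Any R1, R2 with R2/(R1+R2) = 0.745 and R1‖R2 ≤ 54.3 kΩ will meet the spec.)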